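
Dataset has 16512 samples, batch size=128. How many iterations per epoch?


Iterations per epoch = dataset_size / batch_size
= 16512 / 128
= 129

129


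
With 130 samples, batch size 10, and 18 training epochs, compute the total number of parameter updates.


Iterations per epoch = 130 / 10 = 13
Total updates = iterations_per_epoch * epochs
= 13 * 18
= 234

234


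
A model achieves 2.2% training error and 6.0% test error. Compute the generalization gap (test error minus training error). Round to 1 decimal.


Generalization gap = test_error - train_error
= 6.0 - 2.2
= 3.8%
A moderate gap.

3.8


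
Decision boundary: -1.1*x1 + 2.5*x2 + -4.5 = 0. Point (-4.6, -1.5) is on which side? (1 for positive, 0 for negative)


Compute -1.1 * -4.6 + 2.5 * -1.5 + -4.5
= 5.06 + -3.75 + -4.5
= -3.19
Since -3.19 < 0, the point is on the negative side.

0


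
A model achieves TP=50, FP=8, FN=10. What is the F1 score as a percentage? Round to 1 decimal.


Precision = TP / (TP + FP) = 50 / 58 = 0.8621
Recall = TP / (TP + FN) = 50 / 60 = 0.8333
F1 = 2 * P * R / (P + R)
= 2 * 0.8621 * 0.8333 / (0.8621 + 0.8333)
= 1.4368 / 1.6954
= 0.8475
As percentage: 84.7%

84.7


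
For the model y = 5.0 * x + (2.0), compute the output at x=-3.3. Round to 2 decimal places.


y = 5.0 * -3.3 + (2.0)
= -16.5 + (2.0)
= -14.50

-14.50


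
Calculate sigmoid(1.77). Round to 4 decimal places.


sigmoid(z) = 1 / (1 + exp(-z))
exp(-(1.77)) = exp(-1.77) = 0.1703
1 + 0.1703 = 1.1703
1 / 1.1703 = 0.8545

0.8545


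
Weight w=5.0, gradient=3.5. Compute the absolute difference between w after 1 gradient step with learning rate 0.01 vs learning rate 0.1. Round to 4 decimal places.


With lr=0.01: w_new = 5.0 - 0.01 * 3.5 = 4.965
With lr=0.1: w_new = 5.0 - 0.1 * 3.5 = 4.65
Absolute difference = |4.965 - 4.65|
= 0.3150

0.3150


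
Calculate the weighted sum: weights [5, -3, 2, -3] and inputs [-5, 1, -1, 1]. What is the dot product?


Element-wise products:
5 * -5 = -25
-3 * 1 = -3
2 * -1 = -2
-3 * 1 = -3
Sum = -25 + -3 + -2 + -3
= -33

-33


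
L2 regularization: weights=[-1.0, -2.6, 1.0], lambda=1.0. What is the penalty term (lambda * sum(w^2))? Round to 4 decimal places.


Squaring each weight:
(-1.0)^2 = 1.0
(-2.6)^2 = 6.76
1.0^2 = 1.0
Sum of squares = 8.76
Penalty = 1.0 * 8.76 = 8.7600

8.7600


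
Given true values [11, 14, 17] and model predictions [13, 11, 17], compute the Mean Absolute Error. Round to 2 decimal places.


Absolute errors: [2, 3, 0]
Sum of absolute errors = 5
MAE = 5 / 3 = 1.67

1.67


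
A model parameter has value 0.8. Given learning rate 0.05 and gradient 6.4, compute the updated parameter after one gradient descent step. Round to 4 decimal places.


w_new = w_old - lr * gradient
= 0.8 - 0.05 * 6.4
= 0.8 - (0.32)
= 0.4800

0.4800


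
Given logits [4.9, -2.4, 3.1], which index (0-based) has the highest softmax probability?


Softmax is a monotonic transformation, so it preserves the argmax.
We need to find the index of the maximum logit.
Index 0: 4.9
Index 1: -2.4
Index 2: 3.1
Maximum logit = 4.9 at index 0

0


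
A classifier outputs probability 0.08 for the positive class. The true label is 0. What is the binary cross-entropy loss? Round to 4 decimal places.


For y=0: Loss = -log(1-p)
= -log(1 - 0.08)
= -log(0.92)
= -(-0.0834)
= 0.0834

0.0834


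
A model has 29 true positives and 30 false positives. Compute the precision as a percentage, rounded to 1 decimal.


Precision = TP / (TP + FP) * 100
= 29 / (29 + 30)
= 29 / 59
= 0.4915
= 49.2%

49.2


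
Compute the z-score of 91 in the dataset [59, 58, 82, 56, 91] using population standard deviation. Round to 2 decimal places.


Mean = (59 + 58 + 82 + 56 + 91) / 5 = 69.2
Variance = sum((x_i - mean)^2) / n = 208.56
Std = sqrt(208.56) = 14.4416
Z = (x - mean) / std
= (91 - 69.2) / 14.4416
= 21.8 / 14.4416
= 1.51

1.51


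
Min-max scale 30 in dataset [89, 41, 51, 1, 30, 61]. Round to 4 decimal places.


Min = 1, Max = 89
Range = 89 - 1 = 88
Scaled = (x - min) / (max - min)
= (30 - 1) / 88
= 29 / 88
= 0.3295

0.3295


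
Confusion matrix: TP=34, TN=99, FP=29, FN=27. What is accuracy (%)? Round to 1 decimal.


Accuracy = (TP + TN) / (TP + TN + FP + FN) * 100
= (34 + 99) / (34 + 99 + 29 + 27)
= 133 / 189
= 0.7037
= 70.4%

70.4


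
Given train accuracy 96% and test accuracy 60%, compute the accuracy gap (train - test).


Gap = train_accuracy - test_accuracy
= 96 - 60
= 36%
This large gap strongly indicates overfitting.

36


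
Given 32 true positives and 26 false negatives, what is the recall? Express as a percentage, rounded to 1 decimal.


Recall = TP / (TP + FN) * 100
= 32 / (32 + 26)
= 32 / 58
= 0.5517
= 55.2%

55.2


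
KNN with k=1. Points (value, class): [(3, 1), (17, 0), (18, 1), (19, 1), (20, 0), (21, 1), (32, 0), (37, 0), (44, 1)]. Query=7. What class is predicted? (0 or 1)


Distances from query 7:
Point 3 (class 1): distance = 4
K=1 nearest neighbors: classes = [1]
Votes for class 1: 1 / 1
Majority vote => class 1

1


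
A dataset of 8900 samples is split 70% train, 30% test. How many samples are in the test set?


Train samples = 8900 * 70% = 6230
Test samples = 8900 - 6230
= 2670

2670


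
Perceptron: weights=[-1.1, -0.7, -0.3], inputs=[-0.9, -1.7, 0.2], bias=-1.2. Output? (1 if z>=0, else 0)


z = w . x + b
= -1.1*-0.9 + -0.7*-1.7 + -0.3*0.2 + -1.2
= 0.99 + 1.19 + -0.06 + -1.2
= 2.12 + -1.2
= 0.92
Since z = 0.92 >= 0, output = 1

1


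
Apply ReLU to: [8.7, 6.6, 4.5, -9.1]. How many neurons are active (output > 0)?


ReLU(x) = max(0, x) for each element:
ReLU(8.7) = 8.7
ReLU(6.6) = 6.6
ReLU(4.5) = 4.5
ReLU(-9.1) = 0
Active neurons (>0): 3

3


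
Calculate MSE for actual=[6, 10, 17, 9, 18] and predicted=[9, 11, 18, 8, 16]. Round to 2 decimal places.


Differences: [-3, -1, -1, 1, 2]
Squared errors: [9, 1, 1, 1, 4]
Sum of squared errors = 16
MSE = 16 / 5 = 3.20

3.20


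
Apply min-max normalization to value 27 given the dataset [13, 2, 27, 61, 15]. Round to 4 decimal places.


Min = 2, Max = 61
Range = 61 - 2 = 59
Scaled = (x - min) / (max - min)
= (27 - 2) / 59
= 25 / 59
= 0.4237

0.4237


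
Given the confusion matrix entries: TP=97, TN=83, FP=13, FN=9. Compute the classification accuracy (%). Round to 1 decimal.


Accuracy = (TP + TN) / (TP + TN + FP + FN) * 100
= (97 + 83) / (97 + 83 + 13 + 9)
= 180 / 202
= 0.8911
= 89.1%

89.1


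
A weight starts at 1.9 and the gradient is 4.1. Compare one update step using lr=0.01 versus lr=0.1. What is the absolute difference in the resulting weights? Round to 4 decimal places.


With lr=0.01: w_new = 1.9 - 0.01 * 4.1 = 1.859
With lr=0.1: w_new = 1.9 - 0.1 * 4.1 = 1.49
Absolute difference = |1.859 - 1.49|
= 0.3690

0.3690


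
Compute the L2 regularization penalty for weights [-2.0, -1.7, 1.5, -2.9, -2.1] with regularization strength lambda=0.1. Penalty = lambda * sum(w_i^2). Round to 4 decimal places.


Squaring each weight:
(-2.0)^2 = 4.0
(-1.7)^2 = 2.89
1.5^2 = 2.25
(-2.9)^2 = 8.41
(-2.1)^2 = 4.41
Sum of squares = 21.96
Penalty = 0.1 * 21.96 = 2.1960

2.1960


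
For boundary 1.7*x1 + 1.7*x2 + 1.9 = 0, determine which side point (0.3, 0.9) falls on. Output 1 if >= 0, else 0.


Compute 1.7 * 0.3 + 1.7 * 0.9 + 1.9
= 0.51 + 1.53 + 1.9
= 3.94
Since 3.94 >= 0, the point is on the positive side.

1


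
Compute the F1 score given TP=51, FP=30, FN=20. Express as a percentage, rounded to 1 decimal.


Precision = TP / (TP + FP) = 51 / 81 = 0.6296
Recall = TP / (TP + FN) = 51 / 71 = 0.7183
F1 = 2 * P * R / (P + R)
= 2 * 0.6296 * 0.7183 / (0.6296 + 0.7183)
= 0.9045 / 1.3479
= 0.6711
As percentage: 67.1%

67.1


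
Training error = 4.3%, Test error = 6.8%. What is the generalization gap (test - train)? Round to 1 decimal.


Generalization gap = test_error - train_error
= 6.8 - 4.3
= 2.5%
A moderate gap.

2.5


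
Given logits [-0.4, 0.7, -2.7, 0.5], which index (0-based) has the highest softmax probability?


Softmax is a monotonic transformation, so it preserves the argmax.
We need to find the index of the maximum logit.
Index 0: -0.4
Index 1: 0.7
Index 2: -2.7
Index 3: 0.5
Maximum logit = 0.7 at index 1

1


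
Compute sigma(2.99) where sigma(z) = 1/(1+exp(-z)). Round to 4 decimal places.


sigmoid(z) = 1 / (1 + exp(-z))
exp(-(2.99)) = exp(-2.99) = 0.0503
1 + 0.0503 = 1.0503
1 / 1.0503 = 0.9521

0.9521


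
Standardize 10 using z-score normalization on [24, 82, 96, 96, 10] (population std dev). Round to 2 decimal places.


Mean = (24 + 82 + 96 + 96 + 10) / 5 = 61.6
Variance = sum((x_i - mean)^2) / n = 1371.84
Std = sqrt(1371.84) = 37.0384
Z = (x - mean) / std
= (10 - 61.6) / 37.0384
= -51.6 / 37.0384
= -1.39

-1.39


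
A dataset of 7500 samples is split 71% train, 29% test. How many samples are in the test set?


Train samples = 7500 * 71% = 5325
Test samples = 7500 - 5325
= 2175

2175


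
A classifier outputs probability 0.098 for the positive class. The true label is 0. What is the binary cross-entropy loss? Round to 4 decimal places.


For y=0: Loss = -log(1-p)
= -log(1 - 0.098)
= -log(0.902)
= -(-0.1031)
= 0.1031

0.1031


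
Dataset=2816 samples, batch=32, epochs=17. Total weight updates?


Iterations per epoch = 2816 / 32 = 88
Total updates = iterations_per_epoch * epochs
= 88 * 17
= 1496

1496


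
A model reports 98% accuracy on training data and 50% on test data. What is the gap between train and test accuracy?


Gap = train_accuracy - test_accuracy
= 98 - 50
= 48%
This large gap strongly indicates overfitting.

48


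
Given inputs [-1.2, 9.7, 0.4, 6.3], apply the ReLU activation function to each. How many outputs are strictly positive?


ReLU(x) = max(0, x) for each element:
ReLU(-1.2) = 0
ReLU(9.7) = 9.7
ReLU(0.4) = 0.4
ReLU(6.3) = 6.3
Active neurons (>0): 3

3


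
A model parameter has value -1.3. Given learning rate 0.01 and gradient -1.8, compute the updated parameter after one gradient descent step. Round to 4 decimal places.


w_new = w_old - lr * gradient
= -1.3 - 0.01 * -1.8
= -1.3 - (-0.018)
= -1.2820

-1.2820


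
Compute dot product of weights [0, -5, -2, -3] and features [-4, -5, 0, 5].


Element-wise products:
0 * -4 = 0
-5 * -5 = 25
-2 * 0 = 0
-3 * 5 = -15
Sum = 0 + 25 + 0 + -15
= 10

10


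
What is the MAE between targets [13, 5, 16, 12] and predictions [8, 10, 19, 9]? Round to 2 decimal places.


Absolute errors: [5, 5, 3, 3]
Sum of absolute errors = 16
MAE = 16 / 4 = 4.00

4.00


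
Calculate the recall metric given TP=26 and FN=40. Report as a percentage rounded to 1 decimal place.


Recall = TP / (TP + FN) * 100
= 26 / (26 + 40)
= 26 / 66
= 0.3939
= 39.4%

39.4


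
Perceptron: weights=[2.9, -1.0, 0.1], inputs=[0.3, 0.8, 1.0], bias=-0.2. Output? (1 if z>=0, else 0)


z = w . x + b
= 2.9*0.3 + -1.0*0.8 + 0.1*1.0 + -0.2
= 0.87 + -0.8 + 0.1 + -0.2
= 0.17 + -0.2
= -0.03
Since z = -0.03 < 0, output = 0

0


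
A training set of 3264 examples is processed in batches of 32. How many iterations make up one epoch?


Iterations per epoch = dataset_size / batch_size
= 3264 / 32
= 102

102


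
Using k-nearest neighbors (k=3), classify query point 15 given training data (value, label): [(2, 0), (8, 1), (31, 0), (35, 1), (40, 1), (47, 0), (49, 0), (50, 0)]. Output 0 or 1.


Distances from query 15:
Point 8 (class 1): distance = 7
Point 2 (class 0): distance = 13
Point 31 (class 0): distance = 16
K=3 nearest neighbors: classes = [1, 0, 0]
Votes for class 1: 1 / 3
Majority vote => class 0

0


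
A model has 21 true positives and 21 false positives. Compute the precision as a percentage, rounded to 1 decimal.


Precision = TP / (TP + FP) * 100
= 21 / (21 + 21)
= 21 / 42
= 0.5
= 50.0%

50.0


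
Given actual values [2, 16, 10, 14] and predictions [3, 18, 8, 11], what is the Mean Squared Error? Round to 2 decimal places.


Differences: [-1, -2, 2, 3]
Squared errors: [1, 4, 4, 9]
Sum of squared errors = 18
MSE = 18 / 4 = 4.50

4.50


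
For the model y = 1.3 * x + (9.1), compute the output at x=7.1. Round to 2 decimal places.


y = 1.3 * 7.1 + (9.1)
= 9.23 + (9.1)
= 18.33

18.33


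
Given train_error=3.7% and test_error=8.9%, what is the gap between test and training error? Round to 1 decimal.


Generalization gap = test_error - train_error
= 8.9 - 3.7
= 5.2%
A moderate gap.

5.2


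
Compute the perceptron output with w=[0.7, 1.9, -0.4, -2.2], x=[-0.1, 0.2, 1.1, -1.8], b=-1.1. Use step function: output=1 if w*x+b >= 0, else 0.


z = w . x + b
= 0.7*-0.1 + 1.9*0.2 + -0.4*1.1 + -2.2*-1.8 + -1.1
= -0.07 + 0.38 + -0.44 + 3.96 + -1.1
= 3.83 + -1.1
= 2.73
Since z = 2.73 >= 0, output = 1

1


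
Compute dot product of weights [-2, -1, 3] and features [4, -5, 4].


Element-wise products:
-2 * 4 = -8
-1 * -5 = 5
3 * 4 = 12
Sum = -8 + 5 + 12
= 9

9


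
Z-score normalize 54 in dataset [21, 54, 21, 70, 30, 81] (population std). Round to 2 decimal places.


Mean = (21 + 54 + 21 + 70 + 30 + 81) / 6 = 46.1667
Variance = sum((x_i - mean)^2) / n = 561.8056
Std = sqrt(561.8056) = 23.7024
Z = (x - mean) / std
= (54 - 46.1667) / 23.7024
= 7.8333 / 23.7024
= 0.33

0.33


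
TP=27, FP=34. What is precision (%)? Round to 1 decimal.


Precision = TP / (TP + FP) * 100
= 27 / (27 + 34)
= 27 / 61
= 0.4426
= 44.3%

44.3


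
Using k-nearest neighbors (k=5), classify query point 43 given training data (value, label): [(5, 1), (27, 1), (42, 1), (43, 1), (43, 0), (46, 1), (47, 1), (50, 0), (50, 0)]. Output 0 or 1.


Distances from query 43:
Point 43 (class 0): distance = 0
Point 43 (class 1): distance = 0
Point 42 (class 1): distance = 1
Point 46 (class 1): distance = 3
Point 47 (class 1): distance = 4
K=5 nearest neighbors: classes = [0, 1, 1, 1, 1]
Votes for class 1: 4 / 5
Majority vote => class 1

1


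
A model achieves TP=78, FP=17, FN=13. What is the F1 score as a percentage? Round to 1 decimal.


Precision = TP / (TP + FP) = 78 / 95 = 0.8211
Recall = TP / (TP + FN) = 78 / 91 = 0.8571
F1 = 2 * P * R / (P + R)
= 2 * 0.8211 * 0.8571 / (0.8211 + 0.8571)
= 1.4075 / 1.6782
= 0.8387
As percentage: 83.9%

83.9


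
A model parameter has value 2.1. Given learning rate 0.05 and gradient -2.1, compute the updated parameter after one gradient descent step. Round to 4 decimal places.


w_new = w_old - lr * gradient
= 2.1 - 0.05 * -2.1
= 2.1 - (-0.105)
= 2.2050

2.2050


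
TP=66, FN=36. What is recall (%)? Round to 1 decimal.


Recall = TP / (TP + FN) * 100
= 66 / (66 + 36)
= 66 / 102
= 0.6471
= 64.7%

64.7


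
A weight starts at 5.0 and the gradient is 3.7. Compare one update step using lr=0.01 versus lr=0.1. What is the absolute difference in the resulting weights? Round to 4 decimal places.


With lr=0.01: w_new = 5.0 - 0.01 * 3.7 = 4.963
With lr=0.1: w_new = 5.0 - 0.1 * 3.7 = 4.63
Absolute difference = |4.963 - 4.63|
= 0.3330

0.3330


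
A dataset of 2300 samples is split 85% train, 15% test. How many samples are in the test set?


Train samples = 2300 * 85% = 1955
Test samples = 2300 - 1955
= 345

345


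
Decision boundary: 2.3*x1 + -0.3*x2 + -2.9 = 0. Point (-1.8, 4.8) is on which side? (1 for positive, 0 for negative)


Compute 2.3 * -1.8 + -0.3 * 4.8 + -2.9
= -4.14 + -1.44 + -2.9
= -8.48
Since -8.48 < 0, the point is on the negative side.

0


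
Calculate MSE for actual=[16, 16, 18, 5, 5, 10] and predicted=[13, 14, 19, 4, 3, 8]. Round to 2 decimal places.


Differences: [3, 2, -1, 1, 2, 2]
Squared errors: [9, 4, 1, 1, 4, 4]
Sum of squared errors = 23
MSE = 23 / 6 = 3.83

3.83


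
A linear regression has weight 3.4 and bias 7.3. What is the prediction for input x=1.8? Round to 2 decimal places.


y = 3.4 * 1.8 + (7.3)
= 6.12 + (7.3)
= 13.42

13.42


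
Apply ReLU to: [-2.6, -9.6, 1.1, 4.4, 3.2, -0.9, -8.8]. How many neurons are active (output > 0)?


ReLU(x) = max(0, x) for each element:
ReLU(-2.6) = 0
ReLU(-9.6) = 0
ReLU(1.1) = 1.1
ReLU(4.4) = 4.4
ReLU(3.2) = 3.2
ReLU(-0.9) = 0
ReLU(-8.8) = 0
Active neurons (>0): 3

3


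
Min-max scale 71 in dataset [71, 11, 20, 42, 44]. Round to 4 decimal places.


Min = 11, Max = 71
Range = 71 - 11 = 60
Scaled = (x - min) / (max - min)
= (71 - 11) / 60
= 60 / 60
= 1.0000

1.0000


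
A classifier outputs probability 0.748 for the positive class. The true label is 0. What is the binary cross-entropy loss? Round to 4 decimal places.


For y=0: Loss = -log(1-p)
= -log(1 - 0.748)
= -log(0.252)
= -(-1.3783)
= 1.3783

1.3783


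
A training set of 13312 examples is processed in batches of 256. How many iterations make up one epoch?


Iterations per epoch = dataset_size / batch_size
= 13312 / 256
= 52

52


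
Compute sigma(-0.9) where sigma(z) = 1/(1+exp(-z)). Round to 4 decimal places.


sigmoid(z) = 1 / (1 + exp(-z))
exp(-(-0.9)) = exp(0.9) = 2.4596
1 + 2.4596 = 3.4596
1 / 3.4596 = 0.2891

0.2891


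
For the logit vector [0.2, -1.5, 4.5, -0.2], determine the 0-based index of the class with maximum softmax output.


Softmax is a monotonic transformation, so it preserves the argmax.
We need to find the index of the maximum logit.
Index 0: 0.2
Index 1: -1.5
Index 2: 4.5
Index 3: -0.2
Maximum logit = 4.5 at index 2

2


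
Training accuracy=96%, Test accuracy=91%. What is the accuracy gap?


Gap = train_accuracy - test_accuracy
= 96 - 91
= 5%
This moderate gap may indicate mild overfitting.

5


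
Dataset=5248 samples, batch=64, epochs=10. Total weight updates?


Iterations per epoch = 5248 / 64 = 82
Total updates = iterations_per_epoch * epochs
= 82 * 10
= 820

820


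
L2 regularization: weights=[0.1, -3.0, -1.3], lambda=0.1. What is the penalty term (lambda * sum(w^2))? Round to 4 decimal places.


Squaring each weight:
0.1^2 = 0.01
(-3.0)^2 = 9.0
(-1.3)^2 = 1.69
Sum of squares = 10.7
Penalty = 0.1 * 10.7 = 1.0700

1.0700


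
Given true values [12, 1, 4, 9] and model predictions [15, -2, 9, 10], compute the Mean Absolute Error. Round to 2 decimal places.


Absolute errors: [3, 3, 5, 1]
Sum of absolute errors = 12
MAE = 12 / 4 = 3.00

3.00


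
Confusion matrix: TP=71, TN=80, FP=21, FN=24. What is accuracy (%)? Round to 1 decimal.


Accuracy = (TP + TN) / (TP + TN + FP + FN) * 100
= (71 + 80) / (71 + 80 + 21 + 24)
= 151 / 196
= 0.7704
= 77.0%

77.0


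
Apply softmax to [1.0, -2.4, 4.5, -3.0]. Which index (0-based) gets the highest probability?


Softmax is a monotonic transformation, so it preserves the argmax.
We need to find the index of the maximum logit.
Index 0: 1.0
Index 1: -2.4
Index 2: 4.5
Index 3: -3.0
Maximum logit = 4.5 at index 2

2


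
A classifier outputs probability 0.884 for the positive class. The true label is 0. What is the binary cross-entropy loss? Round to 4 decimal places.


For y=0: Loss = -log(1-p)
= -log(1 - 0.884)
= -log(0.116)
= -(-2.1542)
= 2.1542

2.1542


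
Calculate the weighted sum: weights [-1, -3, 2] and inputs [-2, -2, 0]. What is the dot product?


Element-wise products:
-1 * -2 = 2
-3 * -2 = 6
2 * 0 = 0
Sum = 2 + 6 + 0
= 8

8


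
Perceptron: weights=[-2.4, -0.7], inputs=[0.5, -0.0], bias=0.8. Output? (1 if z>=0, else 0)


z = w . x + b
= -2.4*0.5 + -0.7*-0.0 + 0.8
= -1.2 + 0.0 + 0.8
= -1.2 + 0.8
= -0.4
Since z = -0.4 < 0, output = 0

0


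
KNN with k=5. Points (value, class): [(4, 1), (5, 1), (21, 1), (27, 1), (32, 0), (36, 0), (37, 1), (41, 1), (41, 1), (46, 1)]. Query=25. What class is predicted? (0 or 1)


Distances from query 25:
Point 27 (class 1): distance = 2
Point 21 (class 1): distance = 4
Point 32 (class 0): distance = 7
Point 36 (class 0): distance = 11
Point 37 (class 1): distance = 12
K=5 nearest neighbors: classes = [1, 1, 0, 0, 1]
Votes for class 1: 3 / 5
Majority vote => class 1

1


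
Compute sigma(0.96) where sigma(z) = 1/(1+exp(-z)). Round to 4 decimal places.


sigmoid(z) = 1 / (1 + exp(-z))
exp(-(0.96)) = exp(-0.96) = 0.3829
1 + 0.3829 = 1.3829
1 / 1.3829 = 0.7231

0.7231


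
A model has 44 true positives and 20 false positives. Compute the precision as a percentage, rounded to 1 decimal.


Precision = TP / (TP + FP) * 100
= 44 / (44 + 20)
= 44 / 64
= 0.6875
= 68.8%

68.8


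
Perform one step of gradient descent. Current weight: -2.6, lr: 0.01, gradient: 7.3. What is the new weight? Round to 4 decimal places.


w_new = w_old - lr * gradient
= -2.6 - 0.01 * 7.3
= -2.6 - (0.073)
= -2.6730

-2.6730


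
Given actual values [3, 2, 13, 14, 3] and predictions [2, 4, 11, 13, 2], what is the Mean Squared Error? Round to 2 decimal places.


Differences: [1, -2, 2, 1, 1]
Squared errors: [1, 4, 4, 1, 1]
Sum of squared errors = 11
MSE = 11 / 5 = 2.20

2.20


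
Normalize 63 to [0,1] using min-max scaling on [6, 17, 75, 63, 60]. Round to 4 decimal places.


Min = 6, Max = 75
Range = 75 - 6 = 69
Scaled = (x - min) / (max - min)
= (63 - 6) / 69
= 57 / 69
= 0.8261

0.8261


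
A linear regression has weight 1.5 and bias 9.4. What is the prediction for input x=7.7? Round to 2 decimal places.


y = 1.5 * 7.7 + (9.4)
= 11.55 + (9.4)
= 20.95

20.95


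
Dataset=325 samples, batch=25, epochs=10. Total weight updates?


Iterations per epoch = 325 / 25 = 13
Total updates = iterations_per_epoch * epochs
= 13 * 10
= 130

130


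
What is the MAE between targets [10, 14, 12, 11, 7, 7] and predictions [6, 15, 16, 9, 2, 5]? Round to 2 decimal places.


Absolute errors: [4, 1, 4, 2, 5, 2]
Sum of absolute errors = 18
MAE = 18 / 6 = 3.00

3.00


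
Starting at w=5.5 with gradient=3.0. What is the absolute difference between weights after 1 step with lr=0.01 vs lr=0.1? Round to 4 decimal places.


With lr=0.01: w_new = 5.5 - 0.01 * 3.0 = 5.47
With lr=0.1: w_new = 5.5 - 0.1 * 3.0 = 5.2
Absolute difference = |5.47 - 5.2|
= 0.2700

0.2700


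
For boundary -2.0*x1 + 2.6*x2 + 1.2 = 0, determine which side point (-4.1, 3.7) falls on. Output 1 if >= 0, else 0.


Compute -2.0 * -4.1 + 2.6 * 3.7 + 1.2
= 8.2 + 9.62 + 1.2
= 19.02
Since 19.02 >= 0, the point is on the positive side.

1


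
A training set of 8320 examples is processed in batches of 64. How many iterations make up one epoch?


Iterations per epoch = dataset_size / batch_size
= 8320 / 64
= 130

130


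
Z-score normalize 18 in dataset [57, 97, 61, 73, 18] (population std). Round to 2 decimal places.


Mean = (57 + 97 + 61 + 73 + 18) / 5 = 61.2
Variance = sum((x_i - mean)^2) / n = 660.96
Std = sqrt(660.96) = 25.7091
Z = (x - mean) / std
= (18 - 61.2) / 25.7091
= -43.2 / 25.7091
= -1.68

-1.68


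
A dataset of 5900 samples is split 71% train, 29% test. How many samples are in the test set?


Train samples = 5900 * 71% = 4189
Test samples = 5900 - 4189
= 1711

1711


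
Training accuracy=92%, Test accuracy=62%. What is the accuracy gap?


Gap = train_accuracy - test_accuracy
= 92 - 62
= 30%
This large gap strongly indicates overfitting.

30


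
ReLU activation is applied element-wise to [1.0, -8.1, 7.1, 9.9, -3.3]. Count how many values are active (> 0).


ReLU(x) = max(0, x) for each element:
ReLU(1.0) = 1.0
ReLU(-8.1) = 0
ReLU(7.1) = 7.1
ReLU(9.9) = 9.9
ReLU(-3.3) = 0
Active neurons (>0): 3

3


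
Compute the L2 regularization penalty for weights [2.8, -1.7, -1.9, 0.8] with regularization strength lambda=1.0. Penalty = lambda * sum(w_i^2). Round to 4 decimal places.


Squaring each weight:
2.8^2 = 7.84
(-1.7)^2 = 2.89
(-1.9)^2 = 3.61
0.8^2 = 0.64
Sum of squares = 14.98
Penalty = 1.0 * 14.98 = 14.9800

14.9800


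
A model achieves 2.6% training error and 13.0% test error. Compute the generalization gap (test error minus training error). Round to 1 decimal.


Generalization gap = test_error - train_error
= 13.0 - 2.6
= 10.4%
A large gap suggests overfitting.

10.4


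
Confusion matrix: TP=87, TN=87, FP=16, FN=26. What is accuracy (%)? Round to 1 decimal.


Accuracy = (TP + TN) / (TP + TN + FP + FN) * 100
= (87 + 87) / (87 + 87 + 16 + 26)
= 174 / 216
= 0.8056
= 80.6%

80.6


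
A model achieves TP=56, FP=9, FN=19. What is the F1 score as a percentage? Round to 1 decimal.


Precision = TP / (TP + FP) = 56 / 65 = 0.8615
Recall = TP / (TP + FN) = 56 / 75 = 0.7467
F1 = 2 * P * R / (P + R)
= 2 * 0.8615 * 0.7467 / (0.8615 + 0.7467)
= 1.2866 / 1.6082
= 0.8
As percentage: 80.0%

80.0


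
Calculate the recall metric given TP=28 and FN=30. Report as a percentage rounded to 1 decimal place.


Recall = TP / (TP + FN) * 100
= 28 / (28 + 30)
= 28 / 58
= 0.4828
= 48.3%

48.3


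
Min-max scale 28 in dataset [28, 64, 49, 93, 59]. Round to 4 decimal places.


Min = 28, Max = 93
Range = 93 - 28 = 65
Scaled = (x - min) / (max - min)
= (28 - 28) / 65
= 0 / 65
= 0.0000

0.0000


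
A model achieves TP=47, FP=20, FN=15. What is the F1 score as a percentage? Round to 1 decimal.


Precision = TP / (TP + FP) = 47 / 67 = 0.7015
Recall = TP / (TP + FN) = 47 / 62 = 0.7581
F1 = 2 * P * R / (P + R)
= 2 * 0.7015 * 0.7581 / (0.7015 + 0.7581)
= 1.0636 / 1.4596
= 0.7287
As percentage: 72.9%

72.9


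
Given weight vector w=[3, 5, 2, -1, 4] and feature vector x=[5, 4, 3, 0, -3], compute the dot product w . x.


Element-wise products:
3 * 5 = 15
5 * 4 = 20
2 * 3 = 6
-1 * 0 = 0
4 * -3 = -12
Sum = 15 + 20 + 6 + 0 + -12
= 29

29


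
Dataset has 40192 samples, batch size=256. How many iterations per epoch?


Iterations per epoch = dataset_size / batch_size
= 40192 / 256
= 157

157


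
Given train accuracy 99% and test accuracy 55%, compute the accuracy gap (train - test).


Gap = train_accuracy - test_accuracy
= 99 - 55
= 44%
This large gap strongly indicates overfitting.

44


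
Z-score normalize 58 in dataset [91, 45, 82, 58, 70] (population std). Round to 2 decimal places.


Mean = (91 + 45 + 82 + 58 + 70) / 5 = 69.2
Variance = sum((x_i - mean)^2) / n = 270.16
Std = sqrt(270.16) = 16.4365
Z = (x - mean) / std
= (58 - 69.2) / 16.4365
= -11.2 / 16.4365
= -0.68

-0.68


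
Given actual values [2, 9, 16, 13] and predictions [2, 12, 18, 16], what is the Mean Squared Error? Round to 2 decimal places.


Differences: [0, -3, -2, -3]
Squared errors: [0, 9, 4, 9]
Sum of squared errors = 22
MSE = 22 / 4 = 5.50

5.50


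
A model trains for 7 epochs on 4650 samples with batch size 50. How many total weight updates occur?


Iterations per epoch = 4650 / 50 = 93
Total updates = iterations_per_epoch * epochs
= 93 * 7
= 651

651


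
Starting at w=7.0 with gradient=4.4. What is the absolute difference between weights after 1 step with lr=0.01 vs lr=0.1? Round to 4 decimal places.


With lr=0.01: w_new = 7.0 - 0.01 * 4.4 = 6.956
With lr=0.1: w_new = 7.0 - 0.1 * 4.4 = 6.56
Absolute difference = |6.956 - 6.56|
= 0.3960

0.3960


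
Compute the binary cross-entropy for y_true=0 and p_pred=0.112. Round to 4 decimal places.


For y=0: Loss = -log(1-p)
= -log(1 - 0.112)
= -log(0.888)
= -(-0.1188)
= 0.1188

0.1188


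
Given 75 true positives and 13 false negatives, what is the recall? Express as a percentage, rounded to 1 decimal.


Recall = TP / (TP + FN) * 100
= 75 / (75 + 13)
= 75 / 88
= 0.8523
= 85.2%

85.2


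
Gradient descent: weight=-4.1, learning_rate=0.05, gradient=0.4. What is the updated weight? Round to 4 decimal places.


w_new = w_old - lr * gradient
= -4.1 - 0.05 * 0.4
= -4.1 - (0.02)
= -4.1200

-4.1200


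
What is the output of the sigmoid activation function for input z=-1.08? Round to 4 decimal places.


sigmoid(z) = 1 / (1 + exp(-z))
exp(-(-1.08)) = exp(1.08) = 2.9447
1 + 2.9447 = 3.9447
1 / 3.9447 = 0.2535

0.2535


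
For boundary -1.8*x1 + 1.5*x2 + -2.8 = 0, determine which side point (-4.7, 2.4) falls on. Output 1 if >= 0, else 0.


Compute -1.8 * -4.7 + 1.5 * 2.4 + -2.8
= 8.46 + 3.6 + -2.8
= 9.26
Since 9.26 >= 0, the point is on the positive side.

1


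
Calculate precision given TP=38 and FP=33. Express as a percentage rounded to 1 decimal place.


Precision = TP / (TP + FP) * 100
= 38 / (38 + 33)
= 38 / 71
= 0.5352
= 53.5%

53.5


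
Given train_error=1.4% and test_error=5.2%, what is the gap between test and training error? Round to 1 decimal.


Generalization gap = test_error - train_error
= 5.2 - 1.4
= 3.8%
A moderate gap.

3.8


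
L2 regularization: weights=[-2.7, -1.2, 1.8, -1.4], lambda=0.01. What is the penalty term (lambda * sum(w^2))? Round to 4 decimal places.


Squaring each weight:
(-2.7)^2 = 7.29
(-1.2)^2 = 1.44
1.8^2 = 3.24
(-1.4)^2 = 1.96
Sum of squares = 13.93
Penalty = 0.01 * 13.93 = 0.1393

0.1393


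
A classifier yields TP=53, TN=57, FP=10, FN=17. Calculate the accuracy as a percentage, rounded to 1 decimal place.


Accuracy = (TP + TN) / (TP + TN + FP + FN) * 100
= (53 + 57) / (53 + 57 + 10 + 17)
= 110 / 137
= 0.8029
= 80.3%

80.3


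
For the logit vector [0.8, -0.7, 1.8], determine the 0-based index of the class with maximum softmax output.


Softmax is a monotonic transformation, so it preserves the argmax.
We need to find the index of the maximum logit.
Index 0: 0.8
Index 1: -0.7
Index 2: 1.8
Maximum logit = 1.8 at index 2

2


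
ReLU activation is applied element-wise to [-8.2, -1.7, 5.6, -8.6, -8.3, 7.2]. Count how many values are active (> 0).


ReLU(x) = max(0, x) for each element:
ReLU(-8.2) = 0
ReLU(-1.7) = 0
ReLU(5.6) = 5.6
ReLU(-8.6) = 0
ReLU(-8.3) = 0
ReLU(7.2) = 7.2
Active neurons (>0): 2

2


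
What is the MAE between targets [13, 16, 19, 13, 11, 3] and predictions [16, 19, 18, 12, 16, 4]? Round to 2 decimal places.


Absolute errors: [3, 3, 1, 1, 5, 1]
Sum of absolute errors = 14
MAE = 14 / 6 = 2.33

2.33


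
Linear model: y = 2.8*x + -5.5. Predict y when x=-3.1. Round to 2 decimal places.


y = 2.8 * -3.1 + (-5.5)
= -8.68 + (-5.5)
= -14.18

-14.18


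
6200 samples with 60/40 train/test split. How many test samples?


Train samples = 6200 * 60% = 3720
Test samples = 6200 - 3720
= 2480

2480


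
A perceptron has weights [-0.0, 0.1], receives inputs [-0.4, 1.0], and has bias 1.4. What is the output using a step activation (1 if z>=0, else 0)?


z = w . x + b
= -0.0*-0.4 + 0.1*1.0 + 1.4
= 0.0 + 0.1 + 1.4
= 0.1 + 1.4
= 1.5
Since z = 1.5 >= 0, output = 1

1


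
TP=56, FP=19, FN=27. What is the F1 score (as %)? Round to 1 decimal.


Precision = TP / (TP + FP) = 56 / 75 = 0.7467
Recall = TP / (TP + FN) = 56 / 83 = 0.6747
F1 = 2 * P * R / (P + R)
= 2 * 0.7467 * 0.6747 / (0.7467 + 0.6747)
= 1.0076 / 1.4214
= 0.7089
As percentage: 70.9%

70.9


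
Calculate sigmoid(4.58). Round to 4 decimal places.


sigmoid(z) = 1 / (1 + exp(-z))
exp(-(4.58)) = exp(-4.58) = 0.0103
1 + 0.0103 = 1.0103
1 / 1.0103 = 0.9898

0.9898


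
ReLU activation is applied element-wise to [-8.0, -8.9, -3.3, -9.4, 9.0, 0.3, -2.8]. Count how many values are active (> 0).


ReLU(x) = max(0, x) for each element:
ReLU(-8.0) = 0
ReLU(-8.9) = 0
ReLU(-3.3) = 0
ReLU(-9.4) = 0
ReLU(9.0) = 9.0
ReLU(0.3) = 0.3
ReLU(-2.8) = 0
Active neurons (>0): 2

2


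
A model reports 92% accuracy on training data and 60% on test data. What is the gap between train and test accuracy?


Gap = train_accuracy - test_accuracy
= 92 - 60
= 32%
This large gap strongly indicates overfitting.

32


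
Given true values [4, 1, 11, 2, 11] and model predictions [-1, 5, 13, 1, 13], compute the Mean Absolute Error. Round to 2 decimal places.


Absolute errors: [5, 4, 2, 1, 2]
Sum of absolute errors = 14
MAE = 14 / 5 = 2.80

2.80


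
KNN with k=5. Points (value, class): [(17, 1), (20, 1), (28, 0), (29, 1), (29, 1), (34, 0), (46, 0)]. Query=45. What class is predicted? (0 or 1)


Distances from query 45:
Point 46 (class 0): distance = 1
Point 34 (class 0): distance = 11
Point 29 (class 1): distance = 16
Point 29 (class 1): distance = 16
Point 28 (class 0): distance = 17
K=5 nearest neighbors: classes = [0, 0, 1, 1, 0]
Votes for class 1: 2 / 5
Majority vote => class 0

0


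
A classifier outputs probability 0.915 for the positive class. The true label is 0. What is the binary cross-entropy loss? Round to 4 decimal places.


For y=0: Loss = -log(1-p)
= -log(1 - 0.915)
= -log(0.085)
= -(-2.4651)
= 2.4651

2.4651


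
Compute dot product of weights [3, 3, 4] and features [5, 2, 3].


Element-wise products:
3 * 5 = 15
3 * 2 = 6
4 * 3 = 12
Sum = 15 + 6 + 12
= 33

33


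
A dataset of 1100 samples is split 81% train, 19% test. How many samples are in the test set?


Train samples = 1100 * 81% = 891
Test samples = 1100 - 891
= 209

209


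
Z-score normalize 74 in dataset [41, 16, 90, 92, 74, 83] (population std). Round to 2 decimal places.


Mean = (41 + 16 + 90 + 92 + 74 + 83) / 6 = 66.0
Variance = sum((x_i - mean)^2) / n = 788.3333
Std = sqrt(788.3333) = 28.0773
Z = (x - mean) / std
= (74 - 66.0) / 28.0773
= 8.0 / 28.0773
= 0.28

0.28


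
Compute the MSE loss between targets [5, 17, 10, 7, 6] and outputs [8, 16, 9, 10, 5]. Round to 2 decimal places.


Differences: [-3, 1, 1, -3, 1]
Squared errors: [9, 1, 1, 9, 1]
Sum of squared errors = 21
MSE = 21 / 5 = 4.20

4.20


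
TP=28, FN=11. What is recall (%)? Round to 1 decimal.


Recall = TP / (TP + FN) * 100
= 28 / (28 + 11)
= 28 / 39
= 0.7179
= 71.8%

71.8


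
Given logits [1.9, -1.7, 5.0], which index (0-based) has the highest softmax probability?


Softmax is a monotonic transformation, so it preserves the argmax.
We need to find the index of the maximum logit.
Index 0: 1.9
Index 1: -1.7
Index 2: 5.0
Maximum logit = 5.0 at index 2

2


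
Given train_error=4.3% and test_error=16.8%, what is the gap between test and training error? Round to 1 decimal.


Generalization gap = test_error - train_error
= 16.8 - 4.3
= 12.5%
A large gap suggests overfitting.

12.5


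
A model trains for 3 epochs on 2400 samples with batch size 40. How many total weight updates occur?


Iterations per epoch = 2400 / 40 = 60
Total updates = iterations_per_epoch * epochs
= 60 * 3
= 180

180


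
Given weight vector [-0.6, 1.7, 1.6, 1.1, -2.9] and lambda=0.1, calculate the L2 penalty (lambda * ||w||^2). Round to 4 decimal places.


Squaring each weight:
(-0.6)^2 = 0.36
1.7^2 = 2.89
1.6^2 = 2.56
1.1^2 = 1.21
(-2.9)^2 = 8.41
Sum of squares = 15.43
Penalty = 0.1 * 15.43 = 1.5430

1.5430


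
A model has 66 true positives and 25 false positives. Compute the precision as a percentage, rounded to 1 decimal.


Precision = TP / (TP + FP) * 100
= 66 / (66 + 25)
= 66 / 91
= 0.7253
= 72.5%

72.5


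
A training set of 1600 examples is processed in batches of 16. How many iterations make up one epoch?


Iterations per epoch = dataset_size / batch_size
= 1600 / 16
= 100

100


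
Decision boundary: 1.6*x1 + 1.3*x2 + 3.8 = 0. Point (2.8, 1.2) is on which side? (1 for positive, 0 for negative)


Compute 1.6 * 2.8 + 1.3 * 1.2 + 3.8
= 4.48 + 1.56 + 3.8
= 9.84
Since 9.84 >= 0, the point is on the positive side.

1


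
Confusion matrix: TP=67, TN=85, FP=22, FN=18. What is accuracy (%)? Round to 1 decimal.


Accuracy = (TP + TN) / (TP + TN + FP + FN) * 100
= (67 + 85) / (67 + 85 + 22 + 18)
= 152 / 192
= 0.7917
= 79.2%

79.2


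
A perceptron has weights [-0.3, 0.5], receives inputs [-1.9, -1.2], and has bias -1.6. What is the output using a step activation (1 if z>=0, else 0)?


z = w . x + b
= -0.3*-1.9 + 0.5*-1.2 + -1.6
= 0.57 + -0.6 + -1.6
= -0.03 + -1.6
= -1.63
Since z = -1.63 < 0, output = 0

0


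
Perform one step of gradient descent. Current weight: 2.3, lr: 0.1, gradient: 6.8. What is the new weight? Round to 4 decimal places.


w_new = w_old - lr * gradient
= 2.3 - 0.1 * 6.8
= 2.3 - (0.68)
= 1.6200

1.6200


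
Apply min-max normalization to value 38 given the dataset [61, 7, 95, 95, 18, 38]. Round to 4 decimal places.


Min = 7, Max = 95
Range = 95 - 7 = 88
Scaled = (x - min) / (max - min)
= (38 - 7) / 88
= 31 / 88
= 0.3523

0.3523


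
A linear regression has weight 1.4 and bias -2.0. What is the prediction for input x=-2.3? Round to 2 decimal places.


y = 1.4 * -2.3 + (-2.0)
= -3.22 + (-2.0)
= -5.22

-5.22


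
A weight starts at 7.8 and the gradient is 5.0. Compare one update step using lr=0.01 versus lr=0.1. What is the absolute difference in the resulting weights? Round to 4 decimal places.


With lr=0.01: w_new = 7.8 - 0.01 * 5.0 = 7.75
With lr=0.1: w_new = 7.8 - 0.1 * 5.0 = 7.3
Absolute difference = |7.75 - 7.3|
= 0.4500

0.4500


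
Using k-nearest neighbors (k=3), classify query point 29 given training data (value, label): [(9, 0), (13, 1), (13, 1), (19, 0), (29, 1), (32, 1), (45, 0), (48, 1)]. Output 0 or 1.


Distances from query 29:
Point 29 (class 1): distance = 0
Point 32 (class 1): distance = 3
Point 19 (class 0): distance = 10
K=3 nearest neighbors: classes = [1, 1, 0]
Votes for class 1: 2 / 3
Majority vote => class 1

1


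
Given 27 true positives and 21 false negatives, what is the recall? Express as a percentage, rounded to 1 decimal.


Recall = TP / (TP + FN) * 100
= 27 / (27 + 21)
= 27 / 48
= 0.5625
= 56.3%

56.3


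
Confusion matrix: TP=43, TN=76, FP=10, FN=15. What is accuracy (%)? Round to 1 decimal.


Accuracy = (TP + TN) / (TP + TN + FP + FN) * 100
= (43 + 76) / (43 + 76 + 10 + 15)
= 119 / 144
= 0.8264
= 82.6%

82.6


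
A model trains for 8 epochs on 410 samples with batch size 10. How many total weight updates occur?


Iterations per epoch = 410 / 10 = 41
Total updates = iterations_per_epoch * epochs
= 41 * 8
= 328

328


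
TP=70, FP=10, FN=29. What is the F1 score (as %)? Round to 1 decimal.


Precision = TP / (TP + FP) = 70 / 80 = 0.875
Recall = TP / (TP + FN) = 70 / 99 = 0.7071
F1 = 2 * P * R / (P + R)
= 2 * 0.875 * 0.7071 / (0.875 + 0.7071)
= 1.2374 / 1.5821
= 0.7821
As percentage: 78.2%

78.2


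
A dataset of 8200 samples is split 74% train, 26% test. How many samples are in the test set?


Train samples = 8200 * 74% = 6068
Test samples = 8200 - 6068
= 2132

2132


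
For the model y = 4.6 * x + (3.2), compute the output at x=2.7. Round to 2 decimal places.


y = 4.6 * 2.7 + (3.2)
= 12.42 + (3.2)
= 15.62

15.62


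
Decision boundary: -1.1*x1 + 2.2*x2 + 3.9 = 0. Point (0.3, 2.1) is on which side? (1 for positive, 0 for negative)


Compute -1.1 * 0.3 + 2.2 * 2.1 + 3.9
= -0.33 + 4.62 + 3.9
= 8.19
Since 8.19 >= 0, the point is on the positive side.

1


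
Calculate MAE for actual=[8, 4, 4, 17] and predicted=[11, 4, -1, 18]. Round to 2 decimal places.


Absolute errors: [3, 0, 5, 1]
Sum of absolute errors = 9
MAE = 9 / 4 = 2.25

2.25


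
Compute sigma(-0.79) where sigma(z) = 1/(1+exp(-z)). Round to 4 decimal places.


sigmoid(z) = 1 / (1 + exp(-z))
exp(-(-0.79)) = exp(0.79) = 2.2034
1 + 2.2034 = 3.2034
1 / 3.2034 = 0.3122

0.3122


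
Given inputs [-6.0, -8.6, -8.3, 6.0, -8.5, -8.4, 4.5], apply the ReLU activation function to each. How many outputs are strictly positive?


ReLU(x) = max(0, x) for each element:
ReLU(-6.0) = 0
ReLU(-8.6) = 0
ReLU(-8.3) = 0
ReLU(6.0) = 6.0
ReLU(-8.5) = 0
ReLU(-8.4) = 0
ReLU(4.5) = 4.5
Active neurons (>0): 2

2


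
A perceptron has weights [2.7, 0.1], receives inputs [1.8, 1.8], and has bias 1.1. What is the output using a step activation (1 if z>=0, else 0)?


z = w . x + b
= 2.7*1.8 + 0.1*1.8 + 1.1
= 4.86 + 0.18 + 1.1
= 5.04 + 1.1
= 6.14
Since z = 6.14 >= 0, output = 1

1


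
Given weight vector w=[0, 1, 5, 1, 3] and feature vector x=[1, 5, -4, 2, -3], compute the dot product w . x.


Element-wise products:
0 * 1 = 0
1 * 5 = 5
5 * -4 = -20
1 * 2 = 2
3 * -3 = -9
Sum = 0 + 5 + -20 + 2 + -9
= -22

-22


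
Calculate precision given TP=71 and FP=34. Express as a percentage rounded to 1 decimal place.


Precision = TP / (TP + FP) * 100
= 71 / (71 + 34)
= 71 / 105
= 0.6762
= 67.6%

67.6


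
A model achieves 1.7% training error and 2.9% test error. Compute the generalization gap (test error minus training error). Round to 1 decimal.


Generalization gap = test_error - train_error
= 2.9 - 1.7
= 1.2%
A small gap suggests good generalization.

1.2
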